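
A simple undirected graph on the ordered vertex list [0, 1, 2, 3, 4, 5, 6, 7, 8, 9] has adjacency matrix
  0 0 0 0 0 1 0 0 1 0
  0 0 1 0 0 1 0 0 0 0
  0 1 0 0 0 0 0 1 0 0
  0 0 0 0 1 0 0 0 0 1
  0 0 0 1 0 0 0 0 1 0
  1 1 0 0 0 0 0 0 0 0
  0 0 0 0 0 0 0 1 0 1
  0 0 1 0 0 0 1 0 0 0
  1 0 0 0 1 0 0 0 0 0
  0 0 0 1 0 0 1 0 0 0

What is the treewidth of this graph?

A width-2 tree decomposition is:
Bags: B1 = {3, 6, 9}  B2 = {3, 4, 6}  B3 = {4, 6, 8}  B4 = {0, 6, 8}  B5 = {0, 5, 6}  B6 = {1, 5, 6}  B7 = {1, 2, 6}  B8 = {2, 6, 7}
Tree: B1–B2, B2–B3, B3–B4, B4–B5, B5–B6, B6–B7, B7–B8
The largest bag has 3 vertices, giving width 2; this decomposition certifies tw(G) ≤ 2. For the lower bound, G contains the cycle 6–9–3–4–8–0–5–1–2–7–6, so G is not a forest; only forests have treewidth ≤ 1, hence tw(G) ≥ 2. The upper and lower bounds meet at 2, so that is the treewidth.

2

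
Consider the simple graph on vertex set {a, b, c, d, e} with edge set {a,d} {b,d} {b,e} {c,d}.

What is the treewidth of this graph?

A width-1 tree decomposition is:
Bags: B1 = {b, d}  B2 = {b, e}  B3 = {c, d}  B4 = {a, d}
Tree: B1–B2, B1–B3, B1–B4
The largest bag has 2 vertices, giving width 1; this decomposition certifies tw(G) ≤ 1. Any graph with an edge has treewidth ≥ 1, and G has the edge b–d. Hence tw(G) = 1 exactly.

1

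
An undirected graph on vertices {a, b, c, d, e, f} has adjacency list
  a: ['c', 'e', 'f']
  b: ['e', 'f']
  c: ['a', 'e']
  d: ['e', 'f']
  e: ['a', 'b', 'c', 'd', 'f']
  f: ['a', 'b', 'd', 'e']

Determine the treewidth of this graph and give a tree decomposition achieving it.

Every bag has size at most 3, so the width is 3 − 1 = 2 and tw(G) ≤ 2. Conversely, {a, c, e} is a clique of size 3, and the vertices of any clique must share a bag in every tree decomposition; so some bag has ≥ 3 vertices and tw(G) ≥ 2. Hence tw(G) = 2 exactly.

Treewidth 2.
One optimal decomposition is:
Bags: B1 = {a, e, f}  B2 = {b, e, f}  B3 = {d, e, f}  B4 = {a, c, e}
Tree: B1–B2, B1–B3, B1–B4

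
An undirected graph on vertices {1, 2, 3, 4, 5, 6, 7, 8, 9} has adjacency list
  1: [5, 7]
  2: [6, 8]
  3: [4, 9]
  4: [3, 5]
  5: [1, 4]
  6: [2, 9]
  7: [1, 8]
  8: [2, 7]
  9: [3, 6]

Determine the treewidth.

2

A width-2 tree decomposition is:
Bags: B1 = {3, 4, 5}  B2 = {3, 5, 9}  B3 = {5, 6, 9}  B4 = {2, 5, 6}  B5 = {2, 5, 8}  B6 = {5, 7, 8}  B7 = {1, 5, 7}
Tree: B1–B2, B2–B3, B3–B4, B4–B5, B5–B6, B6–B7
Every bag has size at most 3, so the width is 3 − 1 = 2 and tw(G) ≤ 2. For the lower bound, G contains the cycle 5–4–3–9–6–2–8–7–1–5, so G is not a forest; only forests have treewidth ≤ 1, hence tw(G) ≥ 2. Therefore the treewidth is 2.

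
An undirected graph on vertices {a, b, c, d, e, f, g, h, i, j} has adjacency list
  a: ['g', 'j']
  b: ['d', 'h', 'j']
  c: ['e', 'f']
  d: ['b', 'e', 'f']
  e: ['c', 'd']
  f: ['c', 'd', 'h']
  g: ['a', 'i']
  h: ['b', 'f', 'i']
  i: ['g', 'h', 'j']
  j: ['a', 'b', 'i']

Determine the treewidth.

2

A width-2 tree decomposition is:
Bags: B1 = {c, d, e}  B2 = {c, d, f}  B3 = {b, d, f}  B4 = {b, f, h}  B5 = {b, h, j}  B6 = {h, i, j}  B7 = {a, i, j}  B8 = {a, g, i}
Tree: B1–B2, B2–B3, B3–B4, B4–B5, B5–B6, B6–B7, B7–B8
Every bag has size at most 3, so the width is 3 − 1 = 2 and tw(G) ≤ 2. For the lower bound, G contains the cycle e–c–f–d–e, so G is not a forest; only forests have treewidth ≤ 1, hence tw(G) ≥ 2. The upper and lower bounds meet at 2, so that is the treewidth.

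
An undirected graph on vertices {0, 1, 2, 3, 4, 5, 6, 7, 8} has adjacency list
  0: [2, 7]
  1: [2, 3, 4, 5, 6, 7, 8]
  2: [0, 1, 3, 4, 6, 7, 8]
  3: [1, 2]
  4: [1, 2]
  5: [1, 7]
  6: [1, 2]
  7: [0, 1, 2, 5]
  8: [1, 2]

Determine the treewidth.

A width-2 tree decomposition is:
Bags: B1 = {1, 2, 7}  B2 = {1, 5, 7}  B3 = {1, 2, 4}  B4 = {1, 2, 8}  B5 = {1, 2, 3}  B6 = {0, 2, 7}  B7 = {1, 2, 6}
Tree: B1–B2, B1–B3, B3–B4, B3–B5, B1–B6, B4–B7
Every bag has size at most 3, so the width is 3 − 1 = 2 and tw(G) ≤ 2. Conversely, {0, 2, 7} is a clique of size 3, and the vertices of any clique must share a bag in every tree decomposition; so some bag has ≥ 3 vertices and tw(G) ≥ 2. The upper and lower bounds meet at 2, so that is the treewidth.

2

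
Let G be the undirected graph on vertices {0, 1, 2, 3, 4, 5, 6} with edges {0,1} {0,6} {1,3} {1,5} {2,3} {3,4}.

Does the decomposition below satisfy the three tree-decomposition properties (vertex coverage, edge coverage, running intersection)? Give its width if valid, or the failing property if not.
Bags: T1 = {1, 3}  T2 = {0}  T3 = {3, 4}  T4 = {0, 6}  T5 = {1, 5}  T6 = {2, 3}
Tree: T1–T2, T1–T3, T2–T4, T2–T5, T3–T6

No — edge (1,0) lies in no bag.

A tree decomposition must satisfy three properties: every vertex lies in some bag; for every edge, both endpoints lie together in some bag; and for every vertex, the bags containing it form a connected subtree. Here edge (1,0) lies in no bag, so the decomposition is invalid.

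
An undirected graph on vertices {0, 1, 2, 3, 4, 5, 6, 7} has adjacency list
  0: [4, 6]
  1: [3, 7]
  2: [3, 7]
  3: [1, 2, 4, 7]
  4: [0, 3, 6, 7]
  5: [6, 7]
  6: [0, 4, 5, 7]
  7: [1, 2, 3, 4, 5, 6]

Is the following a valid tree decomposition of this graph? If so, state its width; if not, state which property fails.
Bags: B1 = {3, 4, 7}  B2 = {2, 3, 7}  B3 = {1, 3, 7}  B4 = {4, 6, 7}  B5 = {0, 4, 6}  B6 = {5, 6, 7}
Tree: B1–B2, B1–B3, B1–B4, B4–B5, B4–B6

Every vertex of G appears in some bag (union = {0, 1, 2, 3, 4, 5, 6, 7}); every edge is covered by a bag; and for each vertex v the set of bags containing v is connected in the bag tree. The decomposition is therefore valid. The largest bag has 3 vertices, so the width is 2.

Yes; width 2.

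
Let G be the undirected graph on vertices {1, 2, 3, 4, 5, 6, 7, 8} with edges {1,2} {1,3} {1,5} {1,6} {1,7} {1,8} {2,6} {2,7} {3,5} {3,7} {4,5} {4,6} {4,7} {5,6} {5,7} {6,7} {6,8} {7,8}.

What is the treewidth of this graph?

A width-3 tree decomposition is:
Bags: B1 = {1, 3, 5, 7}  B2 = {1, 5, 6, 7}  B3 = {1, 2, 6, 7}  B4 = {4, 5, 6, 7}  B5 = {1, 6, 7, 8}
Tree: B1–B2, B2–B3, B2–B4, B3–B5
The largest bag has 4 vertices, giving width 3; this decomposition certifies tw(G) ≤ 3. On the other hand G contains the 4-clique {1, 3, 5, 7}. A clique must lie in a single bag of any decomposition, so no decomposition can have width below 3. Therefore the treewidth is 3.

3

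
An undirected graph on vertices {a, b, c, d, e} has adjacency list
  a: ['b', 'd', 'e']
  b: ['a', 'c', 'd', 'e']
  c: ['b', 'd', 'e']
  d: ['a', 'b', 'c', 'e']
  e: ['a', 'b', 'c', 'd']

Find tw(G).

3

A width-3 tree decomposition is:
Bags: B1 = {a, b, d, e}  B2 = {b, c, d, e}
Tree: B1–B2
Each bag holds 4 vertices, so the decomposition has width 3, which upper-bounds the treewidth. Conversely, {b, c, d, e} is a clique of size 4, and the vertices of any clique must share a bag in every tree decomposition; so some bag has ≥ 4 vertices and tw(G) ≥ 3. The upper and lower bounds meet at 3, so that is the treewidth.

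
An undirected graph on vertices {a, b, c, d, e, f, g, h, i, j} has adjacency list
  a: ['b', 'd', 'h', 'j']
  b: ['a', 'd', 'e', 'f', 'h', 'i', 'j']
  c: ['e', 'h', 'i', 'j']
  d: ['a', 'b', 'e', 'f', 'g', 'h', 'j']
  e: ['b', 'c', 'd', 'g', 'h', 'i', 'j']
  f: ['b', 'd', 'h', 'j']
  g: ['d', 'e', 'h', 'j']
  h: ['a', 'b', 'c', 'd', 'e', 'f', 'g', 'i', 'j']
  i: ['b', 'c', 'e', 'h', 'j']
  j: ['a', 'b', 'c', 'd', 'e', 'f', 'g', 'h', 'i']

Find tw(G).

A width-4 tree decomposition is:
Bags: B1 = {b, d, f, h, j}  B2 = {b, d, e, h, j}  B3 = {b, e, h, i, j}  B4 = {a, b, d, h, j}  B5 = {c, e, h, i, j}  B6 = {d, e, g, h, j}
Tree: B1–B2, B2–B3, B2–B4, B3–B5, B2–B6
The largest bag has 5 vertices, giving width 4; this decomposition certifies tw(G) ≤ 4. Conversely, {d, e, g, h, j} is a clique of size 5, and the vertices of any clique must share a bag in every tree decomposition; so some bag has ≥ 5 vertices and tw(G) ≥ 4. Combining the bounds, tw(G) = 4.

4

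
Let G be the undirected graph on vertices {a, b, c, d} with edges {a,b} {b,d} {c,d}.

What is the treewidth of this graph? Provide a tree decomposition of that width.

Treewidth 1.
Bags: B1 = {a, b}  B2 = {b, d}  B3 = {c, d}
Tree: B1–B2, B2–B3

The largest bag has 2 vertices, giving width 1; this decomposition certifies tw(G) ≤ 1. Since G has at least one edge (e.g. b–a), it is not an edgeless graph, so tw(G) ≥ 1. Combining the bounds, tw(G) = 1.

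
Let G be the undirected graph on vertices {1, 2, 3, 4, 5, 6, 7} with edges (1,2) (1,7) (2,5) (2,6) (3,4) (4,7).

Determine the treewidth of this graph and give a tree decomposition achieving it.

Treewidth 1.
Bags: B1 = {1, 7}  B2 = {1, 2}  B3 = {2, 5}  B4 = {4, 7}  B5 = {2, 6}  B6 = {3, 4}
Tree: B1–B2, B2–B3, B1–B4, B2–B5, B4–B6

Every bag has size at most 2, so the width is 2 − 1 = 1 and tw(G) ≤ 1. Since G has at least one edge (e.g. 1–7), it is not an edgeless graph, so tw(G) ≥ 1. Combining the bounds, tw(G) = 1.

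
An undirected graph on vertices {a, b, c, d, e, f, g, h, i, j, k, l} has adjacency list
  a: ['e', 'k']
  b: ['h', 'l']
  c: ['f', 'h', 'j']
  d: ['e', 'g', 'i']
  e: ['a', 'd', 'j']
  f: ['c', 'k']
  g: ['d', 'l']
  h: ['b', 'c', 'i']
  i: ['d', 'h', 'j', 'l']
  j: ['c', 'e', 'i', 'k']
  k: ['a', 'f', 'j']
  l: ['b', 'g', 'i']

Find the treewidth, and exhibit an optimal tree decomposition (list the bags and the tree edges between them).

Every bag has size at most 4, so the width is 4 − 1 = 3 and tw(G) ≤ 3. For the lower bound: the 4 vertex sets {a,f,k}, {c}, {j}, {d,e,h,i} are disjoint, each induces a connected subgraph, and every pair is joined by at least one edge of G. Contracting each set to a single vertex therefore yields K_{4} as a minor, and since treewidth is minor-monotone, tw(G) ≥ tw(K_{4}) = 3. Combining the bounds, tw(G) = 3.

Treewidth 3.
One such decomposition:
Bags: B1 = {a, c, f, k}  B2 = {a, c, j, k}  B3 = {a, c, e, j}  B4 = {c, e, h, j}  B5 = {e, h, i, j}  B6 = {d, e, h, i}  B7 = {b, d, h, i}  B8 = {b, d, i, l}  B9 = {b, d, g, l}
Tree: B1–B2, B2–B3, B3–B4, B4–B5, B5–B6, B6–B7, B7–B8, B8–B9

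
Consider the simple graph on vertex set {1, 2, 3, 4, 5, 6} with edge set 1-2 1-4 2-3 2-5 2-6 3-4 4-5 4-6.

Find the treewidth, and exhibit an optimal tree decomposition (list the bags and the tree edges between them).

The largest bag has 3 vertices, giving width 2; this decomposition certifies tw(G) ≤ 2. For the lower bound, G contains the cycle 1–2–3–4–1, so G is not a forest; only forests have treewidth ≤ 1, hence tw(G) ≥ 2. The upper and lower bounds meet at 2, so that is the treewidth.

Treewidth 2.
One such decomposition:
Bags: B1 = {1, 2, 4}  B2 = {2, 3, 4}  B3 = {2, 4, 6}  B4 = {2, 4, 5}
Tree: B1–B2, B2–B3, B3–B4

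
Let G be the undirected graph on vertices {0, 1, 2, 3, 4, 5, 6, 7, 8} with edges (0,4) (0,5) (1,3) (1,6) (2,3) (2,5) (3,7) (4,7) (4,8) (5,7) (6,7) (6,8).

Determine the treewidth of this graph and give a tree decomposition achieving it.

Treewidth 3.
One such decomposition:
Bags: B1 = {1, 4, 6, 8}  B2 = {1, 4, 6, 7}  B3 = {1, 3, 4, 7}  B4 = {0, 3, 4, 7}  B5 = {0, 3, 5, 7}  B6 = {0, 2, 3, 5}
Tree: B1–B2, B2–B3, B3–B4, B4–B5, B5–B6

The largest bag has 4 vertices, giving width 3; this decomposition certifies tw(G) ≤ 3. For the lower bound: the 4 vertex sets {1,6,8}, {4}, {7}, {0,2,3,5} are disjoint, each induces a connected subgraph, and every pair is joined by at least one edge of G. Contracting each set to a single vertex therefore yields K_{4} as a minor, and since treewidth is minor-monotone, tw(G) ≥ tw(K_{4}) = 3. Hence tw(G) = 3 exactly.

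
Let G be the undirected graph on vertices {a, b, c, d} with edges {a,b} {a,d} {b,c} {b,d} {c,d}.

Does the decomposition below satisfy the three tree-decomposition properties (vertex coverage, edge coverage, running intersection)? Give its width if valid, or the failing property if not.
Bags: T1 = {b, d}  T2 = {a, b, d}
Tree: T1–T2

No — vertex c appears in no bag.

A tree decomposition must satisfy three properties: every vertex lies in some bag; for every edge, both endpoints lie together in some bag; and for every vertex, the bags containing it form a connected subtree. Here vertex c appears in no bag, so the decomposition is invalid.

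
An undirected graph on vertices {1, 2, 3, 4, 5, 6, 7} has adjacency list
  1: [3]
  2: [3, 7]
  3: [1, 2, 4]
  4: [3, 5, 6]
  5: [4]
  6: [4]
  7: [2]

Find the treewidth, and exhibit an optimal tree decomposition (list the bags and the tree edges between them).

Treewidth 1.
One optimal decomposition is:
Bags: B1 = {2, 7}  B2 = {2, 3}  B3 = {3, 4}  B4 = {4, 5}  B5 = {4, 6}  B6 = {1, 3}
Tree: B1–B2, B2–B3, B3–B4, B4–B5, B2–B6

Each bag holds 2 vertices, so the decomposition has width 1, which upper-bounds the treewidth. Since G has at least one edge (e.g. 7–2), it is not an edgeless graph, so tw(G) ≥ 1. The upper and lower bounds meet at 1, so that is the treewidth.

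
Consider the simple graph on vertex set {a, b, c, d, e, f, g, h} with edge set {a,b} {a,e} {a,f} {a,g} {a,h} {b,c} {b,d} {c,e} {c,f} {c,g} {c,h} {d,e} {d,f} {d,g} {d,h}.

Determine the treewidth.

3

A width-3 tree decomposition is:
Bags: B1 = {a, c, d, h}  B2 = {a, c, d, e}  B3 = {a, c, d, g}  B4 = {a, b, c, d}  B5 = {a, c, d, f}
Tree: B1–B2, B2–B3, B3–B4, B4–B5
Every bag has size at most 4, so the width is 4 − 1 = 3 and tw(G) ≤ 3. For the lower bound: the 4 vertex sets {a,h}, {c,e}, {d}, {g} are disjoint, each induces a connected subgraph, and every pair is joined by at least one edge of G. Contracting each set to a single vertex therefore yields K_{4} as a minor, and since treewidth is minor-monotone, tw(G) ≥ tw(K_{4}) = 3. The upper and lower bounds meet at 3, so that is the treewidth.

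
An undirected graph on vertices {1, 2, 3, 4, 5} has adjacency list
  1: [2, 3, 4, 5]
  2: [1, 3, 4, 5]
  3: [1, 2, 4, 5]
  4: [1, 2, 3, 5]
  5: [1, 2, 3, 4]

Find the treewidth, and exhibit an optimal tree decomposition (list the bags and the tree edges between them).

Treewidth 4.
One such decomposition:
Bags: B1 = {1, 2, 3, 4, 5}
Tree: (single bag)

A single bag containing all 5 vertices is trivially a valid decomposition of width 4. Conversely, {1, 2, 3, 4, 5} is a clique of size 5, and the vertices of any clique must share a bag in every tree decomposition; so some bag has ≥ 5 vertices and tw(G) ≥ 4. Hence tw(G) = 4 exactly.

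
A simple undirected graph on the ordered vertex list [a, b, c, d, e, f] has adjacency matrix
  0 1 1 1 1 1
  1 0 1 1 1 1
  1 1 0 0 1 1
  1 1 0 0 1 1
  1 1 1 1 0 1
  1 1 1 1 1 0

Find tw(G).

A width-4 tree decomposition is:
Bags: B1 = {a, b, d, e, f}  B2 = {a, b, c, e, f}
Tree: B1–B2
Every bag has size at most 5, so the width is 5 − 1 = 4 and tw(G) ≤ 4. For the lower bound, the 5 vertices {a, b, d, e, f} are pairwise adjacent, and any tree decomposition puts a clique entirely inside one bag — forcing width ≥ 4. Hence tw(G) = 4 exactly.

4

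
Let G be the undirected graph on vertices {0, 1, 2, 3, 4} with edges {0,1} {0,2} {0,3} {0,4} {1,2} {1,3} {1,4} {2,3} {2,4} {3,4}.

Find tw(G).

4

A width-4 tree decomposition is:
Bags: B1 = {0, 1, 2, 3, 4}
Tree: (single bag)
With just one bag of size 5, the width is 5 − 1 = 4, so tw(G) ≤ 4. For the lower bound, the 5 vertices {0, 1, 2, 3, 4} are pairwise adjacent, and any tree decomposition puts a clique entirely inside one bag — forcing width ≥ 4. Hence tw(G) = 4 exactly.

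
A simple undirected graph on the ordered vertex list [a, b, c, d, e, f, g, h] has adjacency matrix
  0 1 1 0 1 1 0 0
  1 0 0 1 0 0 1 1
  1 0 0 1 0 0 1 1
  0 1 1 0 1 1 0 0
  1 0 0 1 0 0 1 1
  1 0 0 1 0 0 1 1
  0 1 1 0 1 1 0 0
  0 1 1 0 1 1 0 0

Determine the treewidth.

A width-4 tree decomposition is:
Bags: B1 = {b, c, e, f, h}  B2 = {b, c, e, f, g}  B3 = {a, b, c, e, f}  B4 = {b, c, d, e, f}
Tree: B1–B2, B2–B3, B3–B4
Each bag holds 5 vertices, so the decomposition has width 4, which upper-bounds the treewidth. For the lower bound: the 5 vertex sets {b,h}, {f,g}, {a,e}, {c}, {d} are disjoint, each induces a connected subgraph, and every pair is joined by at least one edge of G. Contracting each set to a single vertex therefore yields K_{5} as a minor, and since treewidth is minor-monotone, tw(G) ≥ tw(K_{5}) = 4. The upper and lower bounds meet at 4, so that is the treewidth.

4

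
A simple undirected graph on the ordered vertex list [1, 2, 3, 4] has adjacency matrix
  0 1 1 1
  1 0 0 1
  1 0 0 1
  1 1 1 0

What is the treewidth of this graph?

2

A width-2 tree decomposition is:
Bags: B1 = {1, 3, 4}  B2 = {1, 2, 4}
Tree: B1–B2
The largest bag has 3 vertices, giving width 2; this decomposition certifies tw(G) ≤ 2. On the other hand G contains the 3-clique {1, 2, 4}. A clique must lie in a single bag of any decomposition, so no decomposition can have width below 2. Hence tw(G) = 2 exactly.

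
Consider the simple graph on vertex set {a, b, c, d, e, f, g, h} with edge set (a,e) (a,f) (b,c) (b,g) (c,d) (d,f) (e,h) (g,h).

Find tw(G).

A width-2 tree decomposition is:
Bags: B1 = {c, d, f}  B2 = {b, c, f}  B3 = {b, f, g}  B4 = {f, g, h}  B5 = {e, f, h}  B6 = {a, e, f}
Tree: B1–B2, B2–B3, B3–B4, B4–B5, B5–B6
Every bag has size at most 3, so the width is 3 − 1 = 2 and tw(G) ≤ 2. Since f–d–c–b–g–h–e–a–f is a cycle in G, G is not acyclic. Forests are exactly the graphs of treewidth ≤ 1, so tw(G) ≥ 2. Combining the bounds, tw(G) = 2.

2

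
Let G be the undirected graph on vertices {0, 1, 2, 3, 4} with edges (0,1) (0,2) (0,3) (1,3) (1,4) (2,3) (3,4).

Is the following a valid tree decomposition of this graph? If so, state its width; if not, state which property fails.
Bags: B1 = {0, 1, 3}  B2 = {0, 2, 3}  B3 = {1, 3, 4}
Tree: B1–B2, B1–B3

Yes; width 2.

Every vertex of G appears in some bag (union = {0, 1, 2, 3, 4}); every edge is covered by a bag; and for each vertex v the set of bags containing v is connected in the bag tree. The decomposition is therefore valid. The largest bag has 3 vertices, so the width is 2.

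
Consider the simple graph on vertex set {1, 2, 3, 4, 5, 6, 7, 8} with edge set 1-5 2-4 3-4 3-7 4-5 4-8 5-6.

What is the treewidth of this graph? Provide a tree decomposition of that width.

Every bag has size at most 2, so the width is 2 − 1 = 1 and tw(G) ≤ 1. G has an edge, so its treewidth is at least 1. Hence tw(G) = 1 exactly.

Treewidth 1.
One such decomposition:
Bags: B1 = {4, 5}  B2 = {1, 5}  B3 = {3, 4}  B4 = {3, 7}  B5 = {5, 6}  B6 = {2, 4}  B7 = {4, 8}
Tree: B1–B2, B1–B3, B3–B4, B2–B5, B3–B6, B3–B7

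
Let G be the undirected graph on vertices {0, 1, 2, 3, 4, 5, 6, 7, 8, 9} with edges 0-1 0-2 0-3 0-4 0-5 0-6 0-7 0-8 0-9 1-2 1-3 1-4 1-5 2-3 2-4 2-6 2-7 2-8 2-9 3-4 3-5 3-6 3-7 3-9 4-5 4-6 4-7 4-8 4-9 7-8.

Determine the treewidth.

A width-4 tree decomposition is:
Bags: B1 = {0, 2, 3, 4, 7}  B2 = {0, 1, 2, 3, 4}  B3 = {0, 2, 3, 4, 9}  B4 = {0, 2, 4, 7, 8}  B5 = {0, 2, 3, 4, 6}  B6 = {0, 1, 3, 4, 5}
Tree: B1–B2, B2–B3, B1–B4, B2–B5, B2–B6
Each bag holds 5 vertices, so the decomposition has width 4, which upper-bounds the treewidth. On the other hand G contains the 5-clique {0, 2, 4, 7, 8}. A clique must lie in a single bag of any decomposition, so no decomposition can have width below 4. The upper and lower bounds meet at 4, so that is the treewidth.

4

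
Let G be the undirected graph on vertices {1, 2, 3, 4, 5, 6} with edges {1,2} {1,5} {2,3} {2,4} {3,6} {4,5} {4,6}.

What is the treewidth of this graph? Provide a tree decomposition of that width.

Each bag holds 3 vertices, so the decomposition has width 2, which upper-bounds the treewidth. The edges 3–6–4–2–3 form a cycle, so G is not a tree and its treewidth is at least 2. Hence tw(G) = 2 exactly.

Treewidth 2.
One optimal decomposition is:
Bags: B1 = {2, 3, 6}  B2 = {2, 4, 6}  B3 = {1, 2, 4}  B4 = {1, 4, 5}
Tree: B1–B2, B2–B3, B3–B4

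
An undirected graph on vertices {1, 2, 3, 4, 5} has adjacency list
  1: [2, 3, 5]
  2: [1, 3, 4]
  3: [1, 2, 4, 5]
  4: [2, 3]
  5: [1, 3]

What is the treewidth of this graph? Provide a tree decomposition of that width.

Each bag holds 3 vertices, so the decomposition has width 2, which upper-bounds the treewidth. On the other hand G contains the 3-clique {1, 2, 3}. A clique must lie in a single bag of any decomposition, so no decomposition can have width below 2. Therefore the treewidth is 2.

Treewidth 2.
One such decomposition:
Bags: B1 = {2, 3, 4}  B2 = {1, 2, 3}  B3 = {1, 3, 5}
Tree: B1–B2, B2–B3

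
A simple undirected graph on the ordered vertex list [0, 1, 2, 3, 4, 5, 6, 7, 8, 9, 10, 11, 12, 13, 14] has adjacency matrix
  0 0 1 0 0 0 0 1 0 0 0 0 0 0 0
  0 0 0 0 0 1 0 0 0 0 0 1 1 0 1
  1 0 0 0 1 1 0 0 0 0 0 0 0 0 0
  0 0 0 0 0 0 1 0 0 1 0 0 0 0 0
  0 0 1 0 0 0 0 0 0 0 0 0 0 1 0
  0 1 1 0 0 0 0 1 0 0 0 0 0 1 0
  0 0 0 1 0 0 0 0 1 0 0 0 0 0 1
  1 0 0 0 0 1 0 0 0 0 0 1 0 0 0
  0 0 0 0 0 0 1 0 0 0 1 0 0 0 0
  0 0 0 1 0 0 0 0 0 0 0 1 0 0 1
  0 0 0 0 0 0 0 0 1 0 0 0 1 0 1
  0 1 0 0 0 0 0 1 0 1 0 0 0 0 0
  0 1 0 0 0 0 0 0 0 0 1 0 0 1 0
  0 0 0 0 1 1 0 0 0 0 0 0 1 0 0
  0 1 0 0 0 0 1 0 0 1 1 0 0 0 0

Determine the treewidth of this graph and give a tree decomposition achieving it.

Treewidth 3.
Bags: B1 = {0, 2, 4, 7}  B2 = {2, 4, 5, 7}  B3 = {4, 5, 7, 13}  B4 = {5, 7, 11, 13}  B5 = {1, 5, 11, 13}  B6 = {1, 11, 12, 13}  B7 = {1, 9, 11, 12}  B8 = {1, 9, 12, 14}  B9 = {9, 10, 12, 14}  B10 = {3, 9, 10, 14}  B11 = {3, 6, 10, 14}  B12 = {3, 6, 8, 10}
Tree: B1–B2, B2–B3, B3–B4, B4–B5, B5–B6, B6–B7, B7–B8, B8–B9, B9–B10, B10–B11, B11–B12

Every bag has size at most 4, so the width is 4 − 1 = 3 and tw(G) ≤ 3. For the lower bound: the 4 vertex sets {0,2,4}, {7}, {5}, {1,11,12,13} are disjoint, each induces a connected subgraph, and every pair is joined by at least one edge of G. Contracting each set to a single vertex therefore yields K_{4} as a minor, and since treewidth is minor-monotone, tw(G) ≥ tw(K_{4}) = 3. Therefore the treewidth is 3.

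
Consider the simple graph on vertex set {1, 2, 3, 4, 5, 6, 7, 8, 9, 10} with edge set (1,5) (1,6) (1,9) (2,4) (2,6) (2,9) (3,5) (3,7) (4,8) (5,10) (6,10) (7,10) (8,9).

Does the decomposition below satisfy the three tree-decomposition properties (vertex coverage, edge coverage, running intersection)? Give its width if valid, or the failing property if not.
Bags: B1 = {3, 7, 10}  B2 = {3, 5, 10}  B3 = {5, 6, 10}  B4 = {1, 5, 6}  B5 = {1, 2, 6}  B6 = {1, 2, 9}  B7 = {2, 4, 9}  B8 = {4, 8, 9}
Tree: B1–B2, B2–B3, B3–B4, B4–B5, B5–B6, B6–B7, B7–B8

Vertex coverage: the bags together contain {1, 2, 3, 4, 5, 6, 7, 8, 9, 10}, the full vertex set. Edge coverage: each edge of G has both endpoints in at least one bag. Running intersection: for every vertex, the bags containing it form a connected subtree. All three properties hold, so this is a valid tree decomposition of width max|bag| − 1 = 2, and hence tw(G) ≤ 2.

Yes; width 2.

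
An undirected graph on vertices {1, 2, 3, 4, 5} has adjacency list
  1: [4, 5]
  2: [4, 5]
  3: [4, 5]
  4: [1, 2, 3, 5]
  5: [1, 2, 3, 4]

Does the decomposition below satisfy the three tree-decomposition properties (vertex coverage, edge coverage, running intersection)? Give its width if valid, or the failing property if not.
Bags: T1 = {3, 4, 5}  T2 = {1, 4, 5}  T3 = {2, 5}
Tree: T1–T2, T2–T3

No — edge (4,2) lies in no bag.

A tree decomposition must satisfy three properties: every vertex lies in some bag; for every edge, both endpoints lie together in some bag; and for every vertex, the bags containing it form a connected subtree. Here edge (4,2) lies in no bag, so the decomposition is invalid.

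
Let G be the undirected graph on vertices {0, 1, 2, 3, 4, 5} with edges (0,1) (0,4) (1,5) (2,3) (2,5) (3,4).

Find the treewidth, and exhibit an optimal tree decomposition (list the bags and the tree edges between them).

Treewidth 2.
One optimal decomposition is:
Bags: B1 = {0, 1, 4}  B2 = {1, 4, 5}  B3 = {2, 4, 5}  B4 = {2, 3, 4}
Tree: B1–B2, B2–B3, B3–B4

The largest bag has 3 vertices, giving width 2; this decomposition certifies tw(G) ≤ 2. For the lower bound, G contains the cycle 4–0–1–5–2–3–4, so G is not a forest; only forests have treewidth ≤ 1, hence tw(G) ≥ 2. Therefore the treewidth is 2.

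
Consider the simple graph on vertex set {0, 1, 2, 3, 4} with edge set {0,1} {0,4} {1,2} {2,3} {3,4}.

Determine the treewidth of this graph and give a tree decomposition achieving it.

The largest bag has 3 vertices, giving width 2; this decomposition certifies tw(G) ≤ 2. Since 4–0–1–2–3–4 is a cycle in G, G is not acyclic. Forests are exactly the graphs of treewidth ≤ 1, so tw(G) ≥ 2. Therefore the treewidth is 2.

Treewidth 2.
Bags: B1 = {0, 1, 4}  B2 = {1, 2, 4}  B3 = {2, 3, 4}
Tree: B1–B2, B2–B3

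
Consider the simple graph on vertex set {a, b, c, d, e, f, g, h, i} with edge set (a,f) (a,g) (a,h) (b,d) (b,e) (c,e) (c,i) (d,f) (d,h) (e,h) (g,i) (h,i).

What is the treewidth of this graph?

3

A width-3 tree decomposition is:
Bags: B1 = {b, d, e, f}  B2 = {d, e, f, h}  B3 = {a, e, f, h}  B4 = {a, c, e, h}  B5 = {a, c, h, i}  B6 = {a, c, g, i}
Tree: B1–B2, B2–B3, B3–B4, B4–B5, B5–B6
The largest bag has 4 vertices, giving width 3; this decomposition certifies tw(G) ≤ 3. For the lower bound: the 4 vertex sets {b,d,f}, {e}, {h}, {a,c,g,i} are disjoint, each induces a connected subgraph, and every pair is joined by at least one edge of G. Contracting each set to a single vertex therefore yields K_{4} as a minor, and since treewidth is minor-monotone, tw(G) ≥ tw(K_{4}) = 3. Hence tw(G) = 3 exactly.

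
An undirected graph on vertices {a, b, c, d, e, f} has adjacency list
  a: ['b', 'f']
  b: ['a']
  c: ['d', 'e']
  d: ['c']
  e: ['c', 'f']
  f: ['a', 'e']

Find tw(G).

A width-1 tree decomposition is:
Bags: B1 = {a, b}  B2 = {a, f}  B3 = {e, f}  B4 = {c, e}  B5 = {c, d}
Tree: B1–B2, B2–B3, B3–B4, B4–B5
Every bag has size at most 2, so the width is 2 − 1 = 1 and tw(G) ≤ 1. Any graph with an edge has treewidth ≥ 1, and G has the edge b–a. The upper and lower bounds meet at 1, so that is the treewidth.

1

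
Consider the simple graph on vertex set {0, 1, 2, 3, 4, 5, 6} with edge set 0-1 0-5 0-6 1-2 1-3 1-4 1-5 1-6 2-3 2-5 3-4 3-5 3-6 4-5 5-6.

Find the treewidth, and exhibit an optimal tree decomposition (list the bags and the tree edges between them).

The largest bag has 4 vertices, giving width 3; this decomposition certifies tw(G) ≤ 3. For the lower bound, the 4 vertices {0, 1, 5, 6} are pairwise adjacent, and any tree decomposition puts a clique entirely inside one bag — forcing width ≥ 3. Hence tw(G) = 3 exactly.

Treewidth 3.
One optimal decomposition is:
Bags: B1 = {0, 1, 5, 6}  B2 = {1, 3, 5, 6}  B3 = {1, 3, 4, 5}  B4 = {1, 2, 3, 5}
Tree: B1–B2, B2–B3, B2–B4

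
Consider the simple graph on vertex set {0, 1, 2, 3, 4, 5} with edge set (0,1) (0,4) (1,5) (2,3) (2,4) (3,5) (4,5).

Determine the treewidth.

2

A width-2 tree decomposition is:
Bags: B1 = {2, 3, 5}  B2 = {2, 4, 5}  B3 = {1, 4, 5}  B4 = {0, 1, 4}
Tree: B1–B2, B2–B3, B3–B4
Each bag holds 3 vertices, so the decomposition has width 2, which upper-bounds the treewidth. The edges 3–2–4–5–3 form a cycle, so G is not a tree and its treewidth is at least 2. The upper and lower bounds meet at 2, so that is the treewidth.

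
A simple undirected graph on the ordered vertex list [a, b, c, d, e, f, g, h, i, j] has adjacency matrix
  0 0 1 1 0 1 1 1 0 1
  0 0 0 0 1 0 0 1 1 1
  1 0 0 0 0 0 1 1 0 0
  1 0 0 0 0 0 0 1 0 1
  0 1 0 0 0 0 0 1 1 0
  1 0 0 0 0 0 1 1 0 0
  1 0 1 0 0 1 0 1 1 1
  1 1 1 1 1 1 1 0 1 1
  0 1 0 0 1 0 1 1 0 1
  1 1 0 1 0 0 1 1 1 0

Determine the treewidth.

A width-3 tree decomposition is:
Bags: B1 = {g, h, i, j}  B2 = {b, h, i, j}  B3 = {a, g, h, j}  B4 = {a, f, g, h}  B5 = {a, d, h, j}  B6 = {b, e, h, i}  B7 = {a, c, g, h}
Tree: B1–B2, B1–B3, B3–B4, B3–B5, B2–B6, B4–B7
Each bag holds 4 vertices, so the decomposition has width 3, which upper-bounds the treewidth. On the other hand G contains the 4-clique {a, d, h, j}. A clique must lie in a single bag of any decomposition, so no decomposition can have width below 3. Hence tw(G) = 3 exactly.

3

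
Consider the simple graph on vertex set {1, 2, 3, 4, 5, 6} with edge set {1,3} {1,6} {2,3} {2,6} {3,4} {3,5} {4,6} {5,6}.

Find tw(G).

A width-2 tree decomposition is:
Bags: B1 = {1, 3, 6}  B2 = {3, 4, 6}  B3 = {2, 3, 6}  B4 = {3, 5, 6}
Tree: B1–B2, B2–B3, B3–B4
Each bag holds 3 vertices, so the decomposition has width 2, which upper-bounds the treewidth. Since 6–1–3–4–6 is a cycle in G, G is not acyclic. Forests are exactly the graphs of treewidth ≤ 1, so tw(G) ≥ 2. Combining the bounds, tw(G) = 2.

2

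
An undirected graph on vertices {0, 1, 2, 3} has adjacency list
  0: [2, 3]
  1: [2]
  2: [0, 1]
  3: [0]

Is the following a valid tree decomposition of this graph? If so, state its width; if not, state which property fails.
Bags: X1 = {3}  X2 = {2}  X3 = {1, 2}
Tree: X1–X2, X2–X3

A tree decomposition must satisfy three properties: every vertex lies in some bag; for every edge, both endpoints lie together in some bag; and for every vertex, the bags containing it form a connected subtree. Here vertex 0 appears in no bag, so the decomposition is invalid.

No — vertex 0 appears in no bag.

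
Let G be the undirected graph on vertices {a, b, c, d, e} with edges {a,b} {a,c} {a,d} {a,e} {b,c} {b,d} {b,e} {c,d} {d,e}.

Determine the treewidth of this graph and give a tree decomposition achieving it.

Treewidth 3.
One such decomposition:
Bags: B1 = {a, b, d, e}  B2 = {a, b, c, d}
Tree: B1–B2

Each bag holds 4 vertices, so the decomposition has width 3, which upper-bounds the treewidth. On the other hand G contains the 4-clique {a, b, d, e}. A clique must lie in a single bag of any decomposition, so no decomposition can have width below 3. Therefore the treewidth is 3.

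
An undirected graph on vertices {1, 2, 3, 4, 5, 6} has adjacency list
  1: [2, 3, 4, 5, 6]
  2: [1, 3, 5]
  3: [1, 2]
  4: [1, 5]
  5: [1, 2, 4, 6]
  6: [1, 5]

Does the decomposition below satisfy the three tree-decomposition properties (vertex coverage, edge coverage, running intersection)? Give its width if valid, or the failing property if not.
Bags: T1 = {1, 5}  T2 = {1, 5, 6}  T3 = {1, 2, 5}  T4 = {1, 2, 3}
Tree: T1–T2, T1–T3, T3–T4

No — vertex 4 appears in no bag.

A tree decomposition must satisfy three properties: every vertex lies in some bag; for every edge, both endpoints lie together in some bag; and for every vertex, the bags containing it form a connected subtree. Here vertex 4 appears in no bag, so the decomposition is invalid.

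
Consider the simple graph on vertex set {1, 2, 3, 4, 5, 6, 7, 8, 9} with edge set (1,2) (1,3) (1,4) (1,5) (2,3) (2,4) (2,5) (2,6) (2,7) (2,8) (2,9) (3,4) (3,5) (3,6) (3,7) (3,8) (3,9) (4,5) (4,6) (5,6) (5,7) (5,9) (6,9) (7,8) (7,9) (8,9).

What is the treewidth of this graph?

4

A width-4 tree decomposition is:
Bags: B1 = {2, 3, 5, 7, 9}  B2 = {2, 3, 5, 6, 9}  B3 = {2, 3, 7, 8, 9}  B4 = {2, 3, 4, 5, 6}  B5 = {1, 2, 3, 4, 5}
Tree: B1–B2, B1–B3, B2–B4, B4–B5
Every bag has size at most 5, so the width is 5 − 1 = 4 and tw(G) ≤ 4. Conversely, {2, 3, 7, 8, 9} is a clique of size 5, and the vertices of any clique must share a bag in every tree decomposition; so some bag has ≥ 5 vertices and tw(G) ≥ 4. Hence tw(G) = 4 exactly.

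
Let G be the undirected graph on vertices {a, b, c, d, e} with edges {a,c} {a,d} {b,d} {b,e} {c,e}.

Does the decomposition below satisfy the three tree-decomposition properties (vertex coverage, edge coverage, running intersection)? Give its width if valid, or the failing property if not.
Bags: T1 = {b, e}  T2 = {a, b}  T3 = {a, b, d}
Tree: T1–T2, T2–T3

No — vertex c appears in no bag.

A tree decomposition must satisfy three properties: every vertex lies in some bag; for every edge, both endpoints lie together in some bag; and for every vertex, the bags containing it form a connected subtree. Here vertex c appears in no bag, so the decomposition is invalid.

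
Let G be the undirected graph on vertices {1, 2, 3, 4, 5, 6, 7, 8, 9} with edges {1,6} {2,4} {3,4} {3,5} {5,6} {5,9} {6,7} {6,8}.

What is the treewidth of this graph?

1

A width-1 tree decomposition is:
Bags: B1 = {1, 6}  B2 = {5, 6}  B3 = {6, 7}  B4 = {3, 5}  B5 = {3, 4}  B6 = {6, 8}  B7 = {2, 4}  B8 = {5, 9}
Tree: B1–B2, B2–B3, B2–B4, B4–B5, B2–B6, B5–B7, B4–B8
Each bag holds 2 vertices, so the decomposition has width 1, which upper-bounds the treewidth. G has an edge, so its treewidth is at least 1. The upper and lower bounds meet at 1, so that is the treewidth.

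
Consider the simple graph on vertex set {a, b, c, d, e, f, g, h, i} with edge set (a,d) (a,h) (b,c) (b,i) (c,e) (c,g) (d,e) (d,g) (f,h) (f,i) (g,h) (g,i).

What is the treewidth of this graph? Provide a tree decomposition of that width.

The largest bag has 4 vertices, giving width 3; this decomposition certifies tw(G) ≤ 3. For the lower bound: the 4 vertex sets {b,f,i}, {c}, {g}, {a,d,e,h} are disjoint, each induces a connected subgraph, and every pair is joined by at least one edge of G. Contracting each set to a single vertex therefore yields K_{4} as a minor, and since treewidth is minor-monotone, tw(G) ≥ tw(K_{4}) = 3. The upper and lower bounds meet at 3, so that is the treewidth.

Treewidth 3.
One optimal decomposition is:
Bags: B1 = {b, c, f, i}  B2 = {c, f, g, i}  B3 = {c, f, g, h}  B4 = {c, e, g, h}  B5 = {d, e, g, h}  B6 = {a, d, e, h}
Tree: B1–B2, B2–B3, B3–B4, B4–B5, B5–B6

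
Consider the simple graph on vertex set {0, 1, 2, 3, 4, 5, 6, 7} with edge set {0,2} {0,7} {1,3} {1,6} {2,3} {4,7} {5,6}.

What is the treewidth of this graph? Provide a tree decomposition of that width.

Each bag holds 2 vertices, so the decomposition has width 1, which upper-bounds the treewidth. G has an edge, so its treewidth is at least 1. Therefore the treewidth is 1.

Treewidth 1.
One such decomposition:
Bags: B1 = {5, 6}  B2 = {1, 6}  B3 = {1, 3}  B4 = {2, 3}  B5 = {0, 2}  B6 = {0, 7}  B7 = {4, 7}
Tree: B1–B2, B2–B3, B3–B4, B4–B5, B5–B6, B6–B7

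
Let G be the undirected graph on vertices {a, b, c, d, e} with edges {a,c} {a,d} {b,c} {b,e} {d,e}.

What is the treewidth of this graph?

2

A width-2 tree decomposition is:
Bags: B1 = {a, b, c}  B2 = {a, b, e}  B3 = {a, d, e}
Tree: B1–B2, B2–B3
The largest bag has 3 vertices, giving width 2; this decomposition certifies tw(G) ≤ 2. The edges a–c–b–e–d–a form a cycle, so G is not a tree and its treewidth is at least 2. Therefore the treewidth is 2.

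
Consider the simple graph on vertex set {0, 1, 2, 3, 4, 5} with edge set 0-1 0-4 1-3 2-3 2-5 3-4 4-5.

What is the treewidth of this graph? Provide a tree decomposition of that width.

Treewidth 2.
One optimal decomposition is:
Bags: B1 = {2, 4, 5}  B2 = {2, 3, 4}  B3 = {0, 3, 4}  B4 = {0, 1, 3}
Tree: B1–B2, B2–B3, B3–B4

Each bag holds 3 vertices, so the decomposition has width 2, which upper-bounds the treewidth. The edges 5–2–3–4–5 form a cycle, so G is not a tree and its treewidth is at least 2. Hence tw(G) = 2 exactly.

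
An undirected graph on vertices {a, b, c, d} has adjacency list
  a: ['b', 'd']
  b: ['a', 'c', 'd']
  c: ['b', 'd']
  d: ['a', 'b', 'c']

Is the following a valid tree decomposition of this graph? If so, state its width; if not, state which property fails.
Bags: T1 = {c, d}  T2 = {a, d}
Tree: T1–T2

No — vertex b appears in no bag.

A tree decomposition must satisfy three properties: every vertex lies in some bag; for every edge, both endpoints lie together in some bag; and for every vertex, the bags containing it form a connected subtree. Here vertex b appears in no bag, so the decomposition is invalid.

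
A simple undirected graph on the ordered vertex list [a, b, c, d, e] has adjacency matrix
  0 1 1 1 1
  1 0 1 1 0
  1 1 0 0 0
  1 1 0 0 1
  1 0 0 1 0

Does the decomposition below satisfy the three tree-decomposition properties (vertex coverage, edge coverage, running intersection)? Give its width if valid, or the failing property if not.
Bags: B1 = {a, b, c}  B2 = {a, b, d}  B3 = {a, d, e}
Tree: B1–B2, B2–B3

Yes; width 2.

Every vertex of G appears in some bag (union = {a, b, c, d, e}); every edge is covered by a bag; and for each vertex v the set of bags containing v is connected in the bag tree. The decomposition is therefore valid. The largest bag has 3 vertices, so the width is 2.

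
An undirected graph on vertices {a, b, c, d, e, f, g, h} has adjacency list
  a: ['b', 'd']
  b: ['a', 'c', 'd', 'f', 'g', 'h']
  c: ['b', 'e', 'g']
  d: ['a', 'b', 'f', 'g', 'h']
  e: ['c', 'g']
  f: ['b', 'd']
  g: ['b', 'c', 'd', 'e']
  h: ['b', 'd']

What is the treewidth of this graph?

A width-2 tree decomposition is:
Bags: B1 = {b, d, g}  B2 = {b, c, g}  B3 = {b, d, h}  B4 = {a, b, d}  B5 = {b, d, f}  B6 = {c, e, g}
Tree: B1–B2, B1–B3, B1–B4, B1–B5, B2–B6
Each bag holds 3 vertices, so the decomposition has width 2, which upper-bounds the treewidth. On the other hand G contains the 3-clique {c, e, g}. A clique must lie in a single bag of any decomposition, so no decomposition can have width below 2. Therefore the treewidth is 2.

2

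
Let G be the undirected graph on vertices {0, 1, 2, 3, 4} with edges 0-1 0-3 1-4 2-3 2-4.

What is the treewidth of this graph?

2

A width-2 tree decomposition is:
Bags: B1 = {0, 1, 3}  B2 = {1, 2, 3}  B3 = {1, 2, 4}
Tree: B1–B2, B2–B3
Every bag has size at most 3, so the width is 3 − 1 = 2 and tw(G) ≤ 2. The edges 1–0–3–2–4–1 form a cycle, so G is not a tree and its treewidth is at least 2. Combining the bounds, tw(G) = 2.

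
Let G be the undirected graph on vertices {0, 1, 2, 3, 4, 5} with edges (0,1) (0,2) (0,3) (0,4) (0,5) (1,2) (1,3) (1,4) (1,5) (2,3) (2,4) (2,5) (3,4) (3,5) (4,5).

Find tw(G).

5

A width-5 tree decomposition is:
Bags: B1 = {0, 1, 2, 3, 4, 5}
Tree: (single bag)
With just one bag of size 6, the width is 6 − 1 = 5, so tw(G) ≤ 5. For the lower bound, the 6 vertices {0, 1, 2, 3, 4, 5} are pairwise adjacent, and any tree decomposition puts a clique entirely inside one bag — forcing width ≥ 5. Hence tw(G) = 5 exactly.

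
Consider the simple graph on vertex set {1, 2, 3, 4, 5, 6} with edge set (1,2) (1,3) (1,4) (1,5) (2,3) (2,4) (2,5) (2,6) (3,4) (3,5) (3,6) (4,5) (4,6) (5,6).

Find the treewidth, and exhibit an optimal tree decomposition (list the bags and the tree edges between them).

The largest bag has 5 vertices, giving width 4; this decomposition certifies tw(G) ≤ 4. On the other hand G contains the 5-clique {1, 2, 3, 4, 5}. A clique must lie in a single bag of any decomposition, so no decomposition can have width below 4. Combining the bounds, tw(G) = 4.

Treewidth 4.
Bags: B1 = {1, 2, 3, 4, 5}  B2 = {2, 3, 4, 5, 6}
Tree: B1–B2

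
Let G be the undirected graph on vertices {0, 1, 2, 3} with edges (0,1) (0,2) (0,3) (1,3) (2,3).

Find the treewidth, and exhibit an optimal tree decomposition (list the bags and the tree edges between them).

Treewidth 2.
Bags: B1 = {0, 2, 3}  B2 = {0, 1, 3}
Tree: B1–B2

Each bag holds 3 vertices, so the decomposition has width 2, which upper-bounds the treewidth. For the lower bound, the 3 vertices {0, 1, 3} are pairwise adjacent, and any tree decomposition puts a clique entirely inside one bag — forcing width ≥ 2. The upper and lower bounds meet at 2, so that is the treewidth.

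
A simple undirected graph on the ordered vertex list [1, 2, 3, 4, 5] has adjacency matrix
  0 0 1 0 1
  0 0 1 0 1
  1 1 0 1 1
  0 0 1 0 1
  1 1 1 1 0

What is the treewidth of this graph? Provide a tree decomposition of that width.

The largest bag has 3 vertices, giving width 2; this decomposition certifies tw(G) ≤ 2. For the lower bound, the 3 vertices {1, 3, 5} are pairwise adjacent, and any tree decomposition puts a clique entirely inside one bag — forcing width ≥ 2. Combining the bounds, tw(G) = 2.

Treewidth 2.
One such decomposition:
Bags: B1 = {1, 3, 5}  B2 = {2, 3, 5}  B3 = {3, 4, 5}
Tree: B1–B2, B2–B3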